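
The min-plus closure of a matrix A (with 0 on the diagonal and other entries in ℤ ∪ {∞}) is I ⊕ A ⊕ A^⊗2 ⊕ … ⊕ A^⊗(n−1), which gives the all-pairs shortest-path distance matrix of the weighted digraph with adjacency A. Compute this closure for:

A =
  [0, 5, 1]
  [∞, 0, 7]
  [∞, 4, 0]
Closure =
  [0, 5, 1]
  [∞, 0, 7]
  [∞, 4, 0]

This is the Floyd-Warshall all-pairs shortest-path computation. For each intermediate vertex k = 0, 1, …, 2, update dist[i][j] ← min(dist[i][j], dist[i][k] + dist[k][j]). The final matrix gives, for each (i, j), the minimum total weight of any directed path from i to j (possibly empty when i = j).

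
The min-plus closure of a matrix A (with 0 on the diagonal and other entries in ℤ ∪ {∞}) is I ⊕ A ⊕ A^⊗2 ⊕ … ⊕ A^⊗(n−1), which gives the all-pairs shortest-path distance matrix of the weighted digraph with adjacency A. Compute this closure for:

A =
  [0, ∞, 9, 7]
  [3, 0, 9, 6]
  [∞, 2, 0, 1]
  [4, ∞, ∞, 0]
Closure =
  [0, 11, 9, 7]
  [3, 0, 9, 6]
  [5, 2, 0, 1]
  [4, 15, 13, 0]

This is the Floyd-Warshall all-pairs shortest-path computation. For each intermediate vertex k = 0, 1, …, 3, update dist[i][j] ← min(dist[i][j], dist[i][k] + dist[k][j]). The final matrix gives, for each (i, j), the minimum total weight of any directed path from i to j (possibly empty when i = j).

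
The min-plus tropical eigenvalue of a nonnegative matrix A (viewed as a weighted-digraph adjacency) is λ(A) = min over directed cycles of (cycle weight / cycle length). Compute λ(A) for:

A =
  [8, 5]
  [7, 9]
λ(A) = 6

Enumerate directed cycles and compute their means (weight / length). Sample:
  cycle 0 → 0: weight = 8, length = 1, mean = 8/1 ≈ 8.000
  cycle 1 → 1: weight = 9, length = 1, mean = 9/1 ≈ 9.000
  cycle 0 → 1 → 0: weight = 12, length = 2, mean = 12/2 ≈ 6.000
  cycle 1 → 0 → 1: weight = 12, length = 2, mean = 12/2 ≈ 6.000
Minimum mean = 6.000, attained e.g. along the cycle 0 → 1 → 0 with weight 12 and length 2. So λ(A) = 12/2 = 6.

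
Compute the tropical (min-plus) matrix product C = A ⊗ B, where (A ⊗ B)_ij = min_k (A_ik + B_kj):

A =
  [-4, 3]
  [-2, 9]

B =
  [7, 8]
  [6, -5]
A ⊗ B =
  [3, -2]
  [5, 4]

Apply the min-plus product entry-by-entry:
  C[0][0] = min over k of (A[0][0] + B[0][0] = -4 + 7 = 3, A[0][1] + B[1][0] = 3 + 6 = 9) = 3 (attained at k = 0)
  C[0][1] = min over k of (A[0][0] + B[0][1] = -4 + 8 = 4, A[0][1] + B[1][1] = 3 + -5 = -2) = -2 (attained at k = 1)
  C[1][0] = min over k of (A[1][0] + B[0][0] = -2 + 7 = 5, A[1][1] + B[1][0] = 9 + 6 = 15) = 5 (attained at k = 0)
  C[1][1] = min over k of (A[1][0] + B[0][1] = -2 + 8 = 6, A[1][1] + B[1][1] = 9 + -5 = 4) = 4 (attained at k = 1)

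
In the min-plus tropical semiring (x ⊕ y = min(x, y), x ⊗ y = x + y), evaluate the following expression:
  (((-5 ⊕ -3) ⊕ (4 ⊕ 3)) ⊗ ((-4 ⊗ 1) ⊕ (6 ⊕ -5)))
(((-5 ⊕ -3) ⊕ (4 ⊕ 3)) ⊗ ((-4 ⊗ 1) ⊕ (6 ⊕ -5))) = -10

Expand innermost to outermost. Recall ⊕ takes the minimum of its arguments and ⊗ takes their sum. Working out the expression (((-5 ⊕ -3) ⊕ (4 ⊕ 3)) ⊗ ((-4 ⊗ 1) ⊕ (6 ⊕ -5))) gives -10.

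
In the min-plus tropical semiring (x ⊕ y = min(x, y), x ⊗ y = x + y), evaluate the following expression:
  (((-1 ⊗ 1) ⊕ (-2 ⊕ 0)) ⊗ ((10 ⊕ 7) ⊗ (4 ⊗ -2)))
(((-1 ⊗ 1) ⊕ (-2 ⊕ 0)) ⊗ ((10 ⊕ 7) ⊗ (4 ⊗ -2))) = 7

Expand innermost to outermost. Recall ⊕ takes the minimum of its arguments and ⊗ takes their sum. Working out the expression (((-1 ⊗ 1) ⊕ (-2 ⊕ 0)) ⊗ ((10 ⊕ 7) ⊗ (4 ⊗ -2))) gives 7.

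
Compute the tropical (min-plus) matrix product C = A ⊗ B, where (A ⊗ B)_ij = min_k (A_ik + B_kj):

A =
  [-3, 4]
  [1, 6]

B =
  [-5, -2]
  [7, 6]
A ⊗ B =
  [-8, -5]
  [-4, -1]

Apply the min-plus product entry-by-entry:
  C[0][0] = min over k of (A[0][0] + B[0][0] = -3 + -5 = -8, A[0][1] + B[1][0] = 4 + 7 = 11) = -8 (attained at k = 0)
  C[0][1] = min over k of (A[0][0] + B[0][1] = -3 + -2 = -5, A[0][1] + B[1][1] = 4 + 6 = 10) = -5 (attained at k = 0)
  C[1][0] = min over k of (A[1][0] + B[0][0] = 1 + -5 = -4, A[1][1] + B[1][0] = 6 + 7 = 13) = -4 (attained at k = 0)
  C[1][1] = min over k of (A[1][0] + B[0][1] = 1 + -2 = -1, A[1][1] + B[1][1] = 6 + 6 = 12) = -1 (attained at k = 0)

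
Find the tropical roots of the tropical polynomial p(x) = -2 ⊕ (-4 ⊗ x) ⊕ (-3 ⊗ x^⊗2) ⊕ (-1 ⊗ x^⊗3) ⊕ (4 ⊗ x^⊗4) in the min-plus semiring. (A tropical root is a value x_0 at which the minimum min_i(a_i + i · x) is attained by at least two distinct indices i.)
Roots: {-5, -2, -1, 2}

Each tropical root is a break point of the lower envelope of the lines y = a_i + i · x (there are 5 lines, with slopes 0, 1, ..., 4). Only the lines that attain the minimum somewhere contribute to roots; other lines are dominated. Here the surviving (envelope) indices are i = 4, i = 3, i = 2, i = 1, i = 0.
Intersections between consecutive envelope lines give the roots: for adjacent envelope indices i < j the intersection is x = (a_i − a_j) / (j − i). Reading off the sorted break points: {-5, -2, -1, 2}.
Verification: at each break x_0, at least two indices attain the minimum of min_i(a_i + i · x_0).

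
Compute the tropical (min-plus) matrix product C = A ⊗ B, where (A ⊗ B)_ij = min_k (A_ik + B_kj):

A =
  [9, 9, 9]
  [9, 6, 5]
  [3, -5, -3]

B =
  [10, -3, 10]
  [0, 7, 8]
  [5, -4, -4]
A ⊗ B =
  [9, 5, 5]
  [6, 1, 1]
  [-5, -7, -7]

Apply the min-plus product entry-by-entry:
  C[0][0] = min over k of (A[0][0] + B[0][0] = 9 + 10 = 19, A[0][1] + B[1][0] = 9 + 0 = 9, A[0][2] + B[2][0] = 9 + 5 = 14) = 9 (attained at k = 1)
  C[0][1] = min over k of (A[0][0] + B[0][1] = 9 + -3 = 6, A[0][1] + B[1][1] = 9 + 7 = 16, A[0][2] + B[2][1] = 9 + -4 = 5) = 5 (attained at k = 2)
  C[0][2] = min over k of (A[0][0] + B[0][2] = 9 + 10 = 19, A[0][1] + B[1][2] = 9 + 8 = 17, A[0][2] + B[2][2] = 9 + -4 = 5) = 5 (attained at k = 2)
  C[1][0] = min over k of (A[1][0] + B[0][0] = 9 + 10 = 19, A[1][1] + B[1][0] = 6 + 0 = 6, A[1][2] + B[2][0] = 5 + 5 = 10) = 6 (attained at k = 1)
  C[1][1] = min over k of (A[1][0] + B[0][1] = 9 + -3 = 6, A[1][1] + B[1][1] = 6 + 7 = 13, A[1][2] + B[2][1] = 5 + -4 = 1) = 1 (attained at k = 2)
  C[1][2] = min over k of (A[1][0] + B[0][2] = 9 + 10 = 19, A[1][1] + B[1][2] = 6 + 8 = 14, A[1][2] + B[2][2] = 5 + -4 = 1) = 1 (attained at k = 2)
  C[2][0] = min over k of (A[2][0] + B[0][0] = 3 + 10 = 13, A[2][1] + B[1][0] = -5 + 0 = -5, A[2][2] + B[2][0] = -3 + 5 = 2) = -5 (attained at k = 1)
  C[2][1] = min over k of (A[2][0] + B[0][1] = 3 + -3 = 0, A[2][1] + B[1][1] = -5 + 7 = 2, A[2][2] + B[2][1] = -3 + -4 = -7) = -7 (attained at k = 2)
  C[2][2] = min over k of (A[2][0] + B[0][2] = 3 + 10 = 13, A[2][1] + B[1][2] = -5 + 8 = 3, A[2][2] + B[2][2] = -3 + -4 = -7) = -7 (attained at k = 2)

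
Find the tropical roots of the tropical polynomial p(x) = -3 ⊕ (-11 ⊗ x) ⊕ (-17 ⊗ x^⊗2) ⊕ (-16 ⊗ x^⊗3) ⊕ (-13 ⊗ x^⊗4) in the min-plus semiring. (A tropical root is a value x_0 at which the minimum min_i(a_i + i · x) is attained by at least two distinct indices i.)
Roots: {-3, -1, 6, 8}

Each tropical root is a break point of the lower envelope of the lines y = a_i + i · x (there are 5 lines, with slopes 0, 1, ..., 4). Only the lines that attain the minimum somewhere contribute to roots; other lines are dominated. Here the surviving (envelope) indices are i = 4, i = 3, i = 2, i = 1, i = 0.
Intersections between consecutive envelope lines give the roots: for adjacent envelope indices i < j the intersection is x = (a_i − a_j) / (j − i). Reading off the sorted break points: {-3, -1, 6, 8}.
Verification: at each break x_0, at least two indices attain the minimum of min_i(a_i + i · x_0).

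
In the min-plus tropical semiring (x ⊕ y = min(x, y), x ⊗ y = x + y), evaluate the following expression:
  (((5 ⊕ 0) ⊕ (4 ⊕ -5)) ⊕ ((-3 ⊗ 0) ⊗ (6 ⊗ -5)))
(((5 ⊕ 0) ⊕ (4 ⊕ -5)) ⊕ ((-3 ⊗ 0) ⊗ (6 ⊗ -5))) = -5

Expand innermost to outermost. Recall ⊕ takes the minimum of its arguments and ⊗ takes their sum. Working out the expression (((5 ⊕ 0) ⊕ (4 ⊕ -5)) ⊕ ((-3 ⊗ 0) ⊗ (6 ⊗ -5))) gives -5.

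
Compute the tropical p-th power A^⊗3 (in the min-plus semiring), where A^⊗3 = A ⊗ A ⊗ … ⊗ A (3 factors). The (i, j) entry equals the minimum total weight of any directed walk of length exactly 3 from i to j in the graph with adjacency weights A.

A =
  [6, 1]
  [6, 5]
A^⊗3 =
  [12, 8]
  [13, 12]

Each entry (A^⊗3)_ij equals the minimum over all length-3 walks i = v_0 → v_1 → … → v_3 = j of Σ_t A[v_t][v_{t+1}]. For example, for (i, j) = (0, 1) we minimise over 4 possible intermediate vertex sequences; the minimum is 8, attained along the walk 0 → 1 → 0 → 1.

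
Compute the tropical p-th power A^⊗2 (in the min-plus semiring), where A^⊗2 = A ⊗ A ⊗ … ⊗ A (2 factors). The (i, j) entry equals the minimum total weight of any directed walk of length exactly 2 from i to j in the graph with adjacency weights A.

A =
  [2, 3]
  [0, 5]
A^⊗2 =
  [3, 5]
  [2, 3]

Each entry (A^⊗2)_ij equals the minimum over all length-2 walks i = v_0 → v_1 → … → v_2 = j of Σ_t A[v_t][v_{t+1}]. For example, for (i, j) = (0, 1) we minimise over 2 possible intermediate vertex sequences; the minimum is 5, attained along the walk 0 → 0 → 1.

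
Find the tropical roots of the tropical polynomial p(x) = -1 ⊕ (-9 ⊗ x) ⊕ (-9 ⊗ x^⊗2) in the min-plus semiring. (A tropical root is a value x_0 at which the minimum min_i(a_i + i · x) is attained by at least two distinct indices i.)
Roots: {0, 8}

Each tropical root is a break point of the lower envelope of the lines y = a_i + i · x (there are 3 lines, with slopes 0, 1, ..., 2). Only the lines that attain the minimum somewhere contribute to roots; other lines are dominated. Here the surviving (envelope) indices are i = 2, i = 1, i = 0.
Intersections between consecutive envelope lines give the roots: for adjacent envelope indices i < j the intersection is x = (a_i − a_j) / (j − i). Reading off the sorted break points: {0, 8}.
Verification: at each break x_0, at least two indices attain the minimum of min_i(a_i + i · x_0).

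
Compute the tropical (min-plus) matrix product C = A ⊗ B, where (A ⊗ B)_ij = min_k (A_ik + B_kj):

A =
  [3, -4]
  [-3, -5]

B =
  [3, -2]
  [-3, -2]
A ⊗ B =
  [-7, -6]
  [-8, -7]

Apply the min-plus product entry-by-entry:
  C[0][0] = min over k of (A[0][0] + B[0][0] = 3 + 3 = 6, A[0][1] + B[1][0] = -4 + -3 = -7) = -7 (attained at k = 1)
  C[0][1] = min over k of (A[0][0] + B[0][1] = 3 + -2 = 1, A[0][1] + B[1][1] = -4 + -2 = -6) = -6 (attained at k = 1)
  C[1][0] = min over k of (A[1][0] + B[0][0] = -3 + 3 = 0, A[1][1] + B[1][0] = -5 + -3 = -8) = -8 (attained at k = 1)
  C[1][1] = min over k of (A[1][0] + B[0][1] = -3 + -2 = -5, A[1][1] + B[1][1] = -5 + -2 = -7) = -7 (attained at k = 1)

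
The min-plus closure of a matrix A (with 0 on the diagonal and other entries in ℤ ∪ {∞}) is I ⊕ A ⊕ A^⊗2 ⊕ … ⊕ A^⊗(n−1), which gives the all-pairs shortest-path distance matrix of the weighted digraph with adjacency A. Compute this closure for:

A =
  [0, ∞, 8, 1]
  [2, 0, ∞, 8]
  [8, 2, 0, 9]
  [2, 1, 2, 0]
Closure =
  [0, 2, 3, 1]
  [2, 0, 5, 3]
  [4, 2, 0, 5]
  [2, 1, 2, 0]

This is the Floyd-Warshall all-pairs shortest-path computation. For each intermediate vertex k = 0, 1, …, 3, update dist[i][j] ← min(dist[i][j], dist[i][k] + dist[k][j]). The final matrix gives, for each (i, j), the minimum total weight of any directed path from i to j (possibly empty when i = j).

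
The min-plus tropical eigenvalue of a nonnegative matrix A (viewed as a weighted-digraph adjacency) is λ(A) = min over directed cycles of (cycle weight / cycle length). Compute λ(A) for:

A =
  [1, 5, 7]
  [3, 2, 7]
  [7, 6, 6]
λ(A) = 1

Enumerate directed cycles and compute their means (weight / length). Sample:
  cycle 0 → 0: weight = 1, length = 1, mean = 1/1 ≈ 1.000
  cycle 1 → 1: weight = 2, length = 1, mean = 2/1 ≈ 2.000
  cycle 2 → 2: weight = 6, length = 1, mean = 6/1 ≈ 6.000
  cycle 0 → 1 → 0: weight = 8, length = 2, mean = 8/2 ≈ 4.000
  cycle 0 → 2 → 0: weight = 14, length = 2, mean = 14/2 ≈ 7.000
  cycle 1 → 0 → 1: weight = 8, length = 2, mean = 8/2 ≈ 4.000
Minimum mean = 1.000, attained e.g. along the cycle 0 → 0 with weight 1 and length 1. So λ(A) = 1/1 = 1.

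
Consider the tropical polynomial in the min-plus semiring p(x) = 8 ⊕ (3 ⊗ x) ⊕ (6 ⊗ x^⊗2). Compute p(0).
p(0) = 3

A tropical monomial a ⊗ x^⊗i evaluates to a + i · x. Evaluating each term at x = 0:
  Term 0 contributes 8 + 0 · 0 = 8
  Term 1 contributes 3 + 1 · 0 = 3
  Term 2 contributes 6 + 2 · 0 = 6
p(0) = ⊕ of these = min[8, 3, 6] = 3.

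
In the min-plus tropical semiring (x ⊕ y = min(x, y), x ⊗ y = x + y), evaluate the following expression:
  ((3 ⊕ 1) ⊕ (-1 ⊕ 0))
((3 ⊕ 1) ⊕ (-1 ⊕ 0)) = -1

Expand innermost to outermost. Recall ⊕ takes the minimum of its arguments and ⊗ takes their sum. Working out the expression ((3 ⊕ 1) ⊕ (-1 ⊕ 0)) gives -1.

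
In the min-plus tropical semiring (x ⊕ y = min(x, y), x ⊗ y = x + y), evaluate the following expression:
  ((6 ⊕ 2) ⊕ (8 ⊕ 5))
((6 ⊕ 2) ⊕ (8 ⊕ 5)) = 2

Expand innermost to outermost. Recall ⊕ takes the minimum of its arguments and ⊗ takes their sum. Working out the expression ((6 ⊕ 2) ⊕ (8 ⊕ 5)) gives 2.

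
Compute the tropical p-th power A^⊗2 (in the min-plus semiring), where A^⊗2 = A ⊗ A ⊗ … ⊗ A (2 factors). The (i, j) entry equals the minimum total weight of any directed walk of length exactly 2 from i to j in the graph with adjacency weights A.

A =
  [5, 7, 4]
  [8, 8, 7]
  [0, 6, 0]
A^⊗2 =
  [4, 10, 4]
  [7, 13, 7]
  [0, 6, 0]

Each entry (A^⊗2)_ij equals the minimum over all length-2 walks i = v_0 → v_1 → … → v_2 = j of Σ_t A[v_t][v_{t+1}]. For example, for (i, j) = (0, 2) we minimise over 3 possible intermediate vertex sequences; the minimum is 4, attained along the walk 0 → 2 → 2.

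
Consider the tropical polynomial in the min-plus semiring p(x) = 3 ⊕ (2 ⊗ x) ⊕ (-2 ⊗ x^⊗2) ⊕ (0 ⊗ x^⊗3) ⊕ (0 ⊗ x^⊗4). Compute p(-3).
p(-3) = -12

A tropical monomial a ⊗ x^⊗i evaluates to a + i · x. Evaluating each term at x = -3:
  Term 0 contributes 3 + 0 · -3 = 3
  Term 1 contributes 2 + 1 · -3 = -1
  Term 2 contributes -2 + 2 · -3 = -8
  Term 3 contributes 0 + 3 · -3 = -9
  Term 4 contributes 0 + 4 · -3 = -12
p(-3) = ⊕ of these = min[3, -1, -8, -9, -12] = -12.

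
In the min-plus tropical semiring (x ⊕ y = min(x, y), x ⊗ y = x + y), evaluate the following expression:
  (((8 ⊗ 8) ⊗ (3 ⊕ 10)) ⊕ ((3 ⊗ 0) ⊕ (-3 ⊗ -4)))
(((8 ⊗ 8) ⊗ (3 ⊕ 10)) ⊕ ((3 ⊗ 0) ⊕ (-3 ⊗ -4))) = -7

Expand innermost to outermost. Recall ⊕ takes the minimum of its arguments and ⊗ takes their sum. Working out the expression (((8 ⊗ 8) ⊗ (3 ⊕ 10)) ⊕ ((3 ⊗ 0) ⊕ (-3 ⊗ -4))) gives -7.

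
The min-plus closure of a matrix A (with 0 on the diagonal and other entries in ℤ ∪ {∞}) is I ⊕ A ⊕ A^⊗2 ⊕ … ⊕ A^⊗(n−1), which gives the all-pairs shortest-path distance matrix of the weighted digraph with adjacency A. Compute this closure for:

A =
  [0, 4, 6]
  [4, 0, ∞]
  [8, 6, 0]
Closure =
  [0, 4, 6]
  [4, 0, 10]
  [8, 6, 0]

This is the Floyd-Warshall all-pairs shortest-path computation. For each intermediate vertex k = 0, 1, …, 2, update dist[i][j] ← min(dist[i][j], dist[i][k] + dist[k][j]). The final matrix gives, for each (i, j), the minimum total weight of any directed path from i to j (possibly empty when i = j).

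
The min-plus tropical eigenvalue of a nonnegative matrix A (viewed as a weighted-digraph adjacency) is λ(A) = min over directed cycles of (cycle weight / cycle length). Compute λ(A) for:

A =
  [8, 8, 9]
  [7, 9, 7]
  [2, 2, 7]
λ(A) = 9/2

Enumerate directed cycles and compute their means (weight / length). Sample:
  cycle 0 → 0: weight = 8, length = 1, mean = 8/1 ≈ 8.000
  cycle 1 → 1: weight = 9, length = 1, mean = 9/1 ≈ 9.000
  cycle 2 → 2: weight = 7, length = 1, mean = 7/1 ≈ 7.000
  cycle 0 → 1 → 0: weight = 15, length = 2, mean = 15/2 ≈ 7.500
  cycle 0 → 2 → 0: weight = 11, length = 2, mean = 11/2 ≈ 5.500
  cycle 1 → 0 → 1: weight = 15, length = 2, mean = 15/2 ≈ 7.500
Minimum mean = 4.500, attained e.g. along the cycle 1 → 2 → 1 with weight 9 and length 2. So λ(A) = 9/2 = 9/2.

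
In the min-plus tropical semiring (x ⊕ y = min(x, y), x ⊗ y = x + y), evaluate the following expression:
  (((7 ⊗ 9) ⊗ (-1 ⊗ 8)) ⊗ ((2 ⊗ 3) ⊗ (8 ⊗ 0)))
(((7 ⊗ 9) ⊗ (-1 ⊗ 8)) ⊗ ((2 ⊗ 3) ⊗ (8 ⊗ 0))) = 36

Expand innermost to outermost. Recall ⊕ takes the minimum of its arguments and ⊗ takes their sum. Working out the expression (((7 ⊗ 9) ⊗ (-1 ⊗ 8)) ⊗ ((2 ⊗ 3) ⊗ (8 ⊗ 0))) gives 36.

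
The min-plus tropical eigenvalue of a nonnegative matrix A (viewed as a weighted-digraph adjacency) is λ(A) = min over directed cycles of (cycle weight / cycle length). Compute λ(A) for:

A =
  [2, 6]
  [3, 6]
λ(A) = 2

Enumerate directed cycles and compute their means (weight / length). Sample:
  cycle 0 → 0: weight = 2, length = 1, mean = 2/1 ≈ 2.000
  cycle 1 → 1: weight = 6, length = 1, mean = 6/1 ≈ 6.000
  cycle 0 → 1 → 0: weight = 9, length = 2, mean = 9/2 ≈ 4.500
  cycle 1 → 0 → 1: weight = 9, length = 2, mean = 9/2 ≈ 4.500
Minimum mean = 2.000, attained e.g. along the cycle 0 → 0 with weight 2 and length 1. So λ(A) = 2/1 = 2.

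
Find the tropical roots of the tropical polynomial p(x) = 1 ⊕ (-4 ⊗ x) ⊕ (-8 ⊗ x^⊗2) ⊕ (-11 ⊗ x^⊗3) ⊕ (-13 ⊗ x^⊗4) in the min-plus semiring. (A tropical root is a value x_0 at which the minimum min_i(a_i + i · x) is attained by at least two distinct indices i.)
Roots: {2, 3, 4, 5}

Each tropical root is a break point of the lower envelope of the lines y = a_i + i · x (there are 5 lines, with slopes 0, 1, ..., 4). Only the lines that attain the minimum somewhere contribute to roots; other lines are dominated. Here the surviving (envelope) indices are i = 4, i = 3, i = 2, i = 1, i = 0.
Intersections between consecutive envelope lines give the roots: for adjacent envelope indices i < j the intersection is x = (a_i − a_j) / (j − i). Reading off the sorted break points: {2, 3, 4, 5}.
Verification: at each break x_0, at least two indices attain the minimum of min_i(a_i + i · x_0).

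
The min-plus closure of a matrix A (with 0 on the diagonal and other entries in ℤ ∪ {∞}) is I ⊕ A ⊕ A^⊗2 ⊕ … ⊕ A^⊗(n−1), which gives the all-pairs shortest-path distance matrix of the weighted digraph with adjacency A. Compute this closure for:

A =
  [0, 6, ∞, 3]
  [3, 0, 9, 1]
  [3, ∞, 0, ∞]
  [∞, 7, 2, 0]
Closure =
  [0, 6, 5, 3]
  [3, 0, 3, 1]
  [3, 9, 0, 6]
  [5, 7, 2, 0]

This is the Floyd-Warshall all-pairs shortest-path computation. For each intermediate vertex k = 0, 1, …, 3, update dist[i][j] ← min(dist[i][j], dist[i][k] + dist[k][j]). The final matrix gives, for each (i, j), the minimum total weight of any directed path from i to j (possibly empty when i = j).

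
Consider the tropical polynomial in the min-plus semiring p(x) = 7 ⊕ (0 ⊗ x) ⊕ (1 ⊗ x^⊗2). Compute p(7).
p(7) = 7

A tropical monomial a ⊗ x^⊗i evaluates to a + i · x. Evaluating each term at x = 7:
  Term 0 contributes 7 + 0 · 7 = 7
  Term 1 contributes 0 + 1 · 7 = 7
  Term 2 contributes 1 + 2 · 7 = 15
p(7) = ⊕ of these = min[7, 7, 15] = 7.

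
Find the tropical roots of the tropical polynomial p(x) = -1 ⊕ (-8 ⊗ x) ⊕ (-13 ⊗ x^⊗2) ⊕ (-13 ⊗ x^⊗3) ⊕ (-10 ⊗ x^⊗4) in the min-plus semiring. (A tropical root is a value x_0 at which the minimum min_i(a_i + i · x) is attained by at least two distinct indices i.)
Roots: {-3, 0, 5, 7}

Each tropical root is a break point of the lower envelope of the lines y = a_i + i · x (there are 5 lines, with slopes 0, 1, ..., 4). Only the lines that attain the minimum somewhere contribute to roots; other lines are dominated. Here the surviving (envelope) indices are i = 4, i = 3, i = 2, i = 1, i = 0.
Intersections between consecutive envelope lines give the roots: for adjacent envelope indices i < j the intersection is x = (a_i − a_j) / (j − i). Reading off the sorted break points: {-3, 0, 5, 7}.
Verification: at each break x_0, at least two indices attain the minimum of min_i(a_i + i · x_0).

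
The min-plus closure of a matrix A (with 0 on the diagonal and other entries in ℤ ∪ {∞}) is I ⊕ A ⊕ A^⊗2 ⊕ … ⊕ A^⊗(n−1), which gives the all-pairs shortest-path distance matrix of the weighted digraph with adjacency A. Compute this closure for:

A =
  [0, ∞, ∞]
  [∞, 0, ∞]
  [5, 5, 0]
Closure =
  [0, ∞, ∞]
  [∞, 0, ∞]
  [5, 5, 0]

This is the Floyd-Warshall all-pairs shortest-path computation. For each intermediate vertex k = 0, 1, …, 2, update dist[i][j] ← min(dist[i][j], dist[i][k] + dist[k][j]). The final matrix gives, for each (i, j), the minimum total weight of any directed path from i to j (possibly empty when i = j).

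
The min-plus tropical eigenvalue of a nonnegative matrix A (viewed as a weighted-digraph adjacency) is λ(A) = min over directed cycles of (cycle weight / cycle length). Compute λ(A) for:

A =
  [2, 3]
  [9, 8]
λ(A) = 2

Enumerate directed cycles and compute their means (weight / length). Sample:
  cycle 0 → 0: weight = 2, length = 1, mean = 2/1 ≈ 2.000
  cycle 1 → 1: weight = 8, length = 1, mean = 8/1 ≈ 8.000
  cycle 0 → 1 → 0: weight = 12, length = 2, mean = 12/2 ≈ 6.000
  cycle 1 → 0 → 1: weight = 12, length = 2, mean = 12/2 ≈ 6.000
Minimum mean = 2.000, attained e.g. along the cycle 0 → 0 with weight 2 and length 1. So λ(A) = 2/1 = 2.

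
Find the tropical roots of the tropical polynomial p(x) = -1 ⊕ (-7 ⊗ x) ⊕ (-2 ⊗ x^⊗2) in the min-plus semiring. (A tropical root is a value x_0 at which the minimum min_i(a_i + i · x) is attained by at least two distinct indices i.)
Roots: {-5, 6}

Each tropical root is a break point of the lower envelope of the lines y = a_i + i · x (there are 3 lines, with slopes 0, 1, ..., 2). Only the lines that attain the minimum somewhere contribute to roots; other lines are dominated. Here the surviving (envelope) indices are i = 2, i = 1, i = 0.
Intersections between consecutive envelope lines give the roots: for adjacent envelope indices i < j the intersection is x = (a_i − a_j) / (j − i). Reading off the sorted break points: {-5, 6}.
Verification: at each break x_0, at least two indices attain the minimum of min_i(a_i + i · x_0).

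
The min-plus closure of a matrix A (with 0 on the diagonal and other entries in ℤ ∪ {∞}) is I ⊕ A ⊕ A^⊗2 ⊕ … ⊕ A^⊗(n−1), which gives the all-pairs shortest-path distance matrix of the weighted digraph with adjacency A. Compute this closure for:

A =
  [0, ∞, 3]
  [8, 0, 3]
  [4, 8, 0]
Closure =
  [0, 11, 3]
  [7, 0, 3]
  [4, 8, 0]

This is the Floyd-Warshall all-pairs shortest-path computation. For each intermediate vertex k = 0, 1, …, 2, update dist[i][j] ← min(dist[i][j], dist[i][k] + dist[k][j]). The final matrix gives, for each (i, j), the minimum total weight of any directed path from i to j (possibly empty when i = j).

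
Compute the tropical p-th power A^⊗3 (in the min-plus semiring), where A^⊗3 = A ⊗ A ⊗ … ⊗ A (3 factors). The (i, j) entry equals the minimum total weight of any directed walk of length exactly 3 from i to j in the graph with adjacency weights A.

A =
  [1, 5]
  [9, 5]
A^⊗3 =
  [3, 7]
  [11, 15]

Each entry (A^⊗3)_ij equals the minimum over all length-3 walks i = v_0 → v_1 → … → v_3 = j of Σ_t A[v_t][v_{t+1}]. For example, for (i, j) = (0, 1) we minimise over 4 possible intermediate vertex sequences; the minimum is 7, attained along the walk 0 → 0 → 0 → 1.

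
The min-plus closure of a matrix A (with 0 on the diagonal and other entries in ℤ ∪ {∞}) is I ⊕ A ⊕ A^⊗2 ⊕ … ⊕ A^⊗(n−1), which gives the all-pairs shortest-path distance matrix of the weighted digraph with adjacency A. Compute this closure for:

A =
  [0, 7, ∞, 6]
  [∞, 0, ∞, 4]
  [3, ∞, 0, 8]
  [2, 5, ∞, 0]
Closure =
  [0, 7, ∞, 6]
  [6, 0, ∞, 4]
  [3, 10, 0, 8]
  [2, 5, ∞, 0]

This is the Floyd-Warshall all-pairs shortest-path computation. For each intermediate vertex k = 0, 1, …, 3, update dist[i][j] ← min(dist[i][j], dist[i][k] + dist[k][j]). The final matrix gives, for each (i, j), the minimum total weight of any directed path from i to j (possibly empty when i = j).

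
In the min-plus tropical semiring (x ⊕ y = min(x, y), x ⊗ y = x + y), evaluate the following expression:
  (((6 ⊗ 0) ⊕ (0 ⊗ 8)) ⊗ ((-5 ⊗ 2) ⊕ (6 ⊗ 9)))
(((6 ⊗ 0) ⊕ (0 ⊗ 8)) ⊗ ((-5 ⊗ 2) ⊕ (6 ⊗ 9))) = 3

Expand innermost to outermost. Recall ⊕ takes the minimum of its arguments and ⊗ takes their sum. Working out the expression (((6 ⊗ 0) ⊕ (0 ⊗ 8)) ⊗ ((-5 ⊗ 2) ⊕ (6 ⊗ 9))) gives 3.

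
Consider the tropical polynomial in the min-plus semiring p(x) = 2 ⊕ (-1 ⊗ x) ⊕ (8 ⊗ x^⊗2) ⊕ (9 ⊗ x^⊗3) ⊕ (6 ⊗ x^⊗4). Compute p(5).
p(5) = 2

A tropical monomial a ⊗ x^⊗i evaluates to a + i · x. Evaluating each term at x = 5:
  Term 0 contributes 2 + 0 · 5 = 2
  Term 1 contributes -1 + 1 · 5 = 4
  Term 2 contributes 8 + 2 · 5 = 18
  Term 3 contributes 9 + 3 · 5 = 24
  Term 4 contributes 6 + 4 · 5 = 26
p(5) = ⊕ of these = min[2, 4, 18, 24, 26] = 2.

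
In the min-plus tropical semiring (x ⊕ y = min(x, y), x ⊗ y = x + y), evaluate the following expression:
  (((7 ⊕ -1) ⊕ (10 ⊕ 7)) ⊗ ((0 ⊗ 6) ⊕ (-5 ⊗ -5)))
(((7 ⊕ -1) ⊕ (10 ⊕ 7)) ⊗ ((0 ⊗ 6) ⊕ (-5 ⊗ -5))) = -11

Expand innermost to outermost. Recall ⊕ takes the minimum of its arguments and ⊗ takes their sum. Working out the expression (((7 ⊕ -1) ⊕ (10 ⊕ 7)) ⊗ ((0 ⊗ 6) ⊕ (-5 ⊗ -5))) gives -11.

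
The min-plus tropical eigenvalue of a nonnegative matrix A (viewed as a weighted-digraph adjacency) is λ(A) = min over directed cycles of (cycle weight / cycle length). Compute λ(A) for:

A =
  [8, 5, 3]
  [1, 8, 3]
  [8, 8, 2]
λ(A) = 2

Enumerate directed cycles and compute their means (weight / length). Sample:
  cycle 0 → 0: weight = 8, length = 1, mean = 8/1 ≈ 8.000
  cycle 1 → 1: weight = 8, length = 1, mean = 8/1 ≈ 8.000
  cycle 2 → 2: weight = 2, length = 1, mean = 2/1 ≈ 2.000
  cycle 0 → 1 → 0: weight = 6, length = 2, mean = 6/2 ≈ 3.000
  cycle 0 → 2 → 0: weight = 11, length = 2, mean = 11/2 ≈ 5.500
  cycle 1 → 0 → 1: weight = 6, length = 2, mean = 6/2 ≈ 3.000
Minimum mean = 2.000, attained e.g. along the cycle 2 → 2 with weight 2 and length 1. So λ(A) = 2/1 = 2.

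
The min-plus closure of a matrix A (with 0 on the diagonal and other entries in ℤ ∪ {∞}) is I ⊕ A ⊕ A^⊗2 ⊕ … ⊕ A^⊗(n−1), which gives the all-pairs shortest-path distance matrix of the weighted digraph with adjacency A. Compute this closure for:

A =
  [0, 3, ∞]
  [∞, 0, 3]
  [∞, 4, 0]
Closure =
  [0, 3, 6]
  [∞, 0, 3]
  [∞, 4, 0]

This is the Floyd-Warshall all-pairs shortest-path computation. For each intermediate vertex k = 0, 1, …, 2, update dist[i][j] ← min(dist[i][j], dist[i][k] + dist[k][j]). The final matrix gives, for each (i, j), the minimum total weight of any directed path from i to j (possibly empty when i = j).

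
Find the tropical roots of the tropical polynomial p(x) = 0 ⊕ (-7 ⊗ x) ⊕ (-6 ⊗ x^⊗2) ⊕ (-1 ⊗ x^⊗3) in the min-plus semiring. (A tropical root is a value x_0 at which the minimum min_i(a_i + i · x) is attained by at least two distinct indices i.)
Roots: {-5, -1, 7}

Each tropical root is a break point of the lower envelope of the lines y = a_i + i · x (there are 4 lines, with slopes 0, 1, ..., 3). Only the lines that attain the minimum somewhere contribute to roots; other lines are dominated. Here the surviving (envelope) indices are i = 3, i = 2, i = 1, i = 0.
Intersections between consecutive envelope lines give the roots: for adjacent envelope indices i < j the intersection is x = (a_i − a_j) / (j − i). Reading off the sorted break points: {-5, -1, 7}.
Verification: at each break x_0, at least two indices attain the minimum of min_i(a_i + i · x_0).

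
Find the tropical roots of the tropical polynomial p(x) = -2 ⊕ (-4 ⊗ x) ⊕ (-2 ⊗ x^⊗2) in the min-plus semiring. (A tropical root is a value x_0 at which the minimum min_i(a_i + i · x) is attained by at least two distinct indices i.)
Roots: {-2, 2}

Each tropical root is a break point of the lower envelope of the lines y = a_i + i · x (there are 3 lines, with slopes 0, 1, ..., 2). Only the lines that attain the minimum somewhere contribute to roots; other lines are dominated. Here the surviving (envelope) indices are i = 2, i = 1, i = 0.
Intersections between consecutive envelope lines give the roots: for adjacent envelope indices i < j the intersection is x = (a_i − a_j) / (j − i). Reading off the sorted break points: {-2, 2}.
Verification: at each break x_0, at least two indices attain the minimum of min_i(a_i + i · x_0).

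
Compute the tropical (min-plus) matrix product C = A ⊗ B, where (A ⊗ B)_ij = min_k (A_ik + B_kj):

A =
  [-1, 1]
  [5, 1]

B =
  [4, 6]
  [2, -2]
A ⊗ B =
  [3, -1]
  [3, -1]

Apply the min-plus product entry-by-entry:
  C[0][0] = min over k of (A[0][0] + B[0][0] = -1 + 4 = 3, A[0][1] + B[1][0] = 1 + 2 = 3) = 3 (attained at k = 0)
  C[0][1] = min over k of (A[0][0] + B[0][1] = -1 + 6 = 5, A[0][1] + B[1][1] = 1 + -2 = -1) = -1 (attained at k = 1)
  C[1][0] = min over k of (A[1][0] + B[0][0] = 5 + 4 = 9, A[1][1] + B[1][0] = 1 + 2 = 3) = 3 (attained at k = 1)
  C[1][1] = min over k of (A[1][0] + B[0][1] = 5 + 6 = 11, A[1][1] + B[1][1] = 1 + -2 = -1) = -1 (attained at k = 1)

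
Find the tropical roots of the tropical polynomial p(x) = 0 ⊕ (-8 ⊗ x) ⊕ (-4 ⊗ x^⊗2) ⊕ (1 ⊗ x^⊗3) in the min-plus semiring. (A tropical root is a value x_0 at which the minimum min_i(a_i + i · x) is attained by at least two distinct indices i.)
Roots: {-5, -4, 8}

Each tropical root is a break point of the lower envelope of the lines y = a_i + i · x (there are 4 lines, with slopes 0, 1, ..., 3). Only the lines that attain the minimum somewhere contribute to roots; other lines are dominated. Here the surviving (envelope) indices are i = 3, i = 2, i = 1, i = 0.
Intersections between consecutive envelope lines give the roots: for adjacent envelope indices i < j the intersection is x = (a_i − a_j) / (j − i). Reading off the sorted break points: {-5, -4, 8}.
Verification: at each break x_0, at least two indices attain the minimum of min_i(a_i + i · x_0).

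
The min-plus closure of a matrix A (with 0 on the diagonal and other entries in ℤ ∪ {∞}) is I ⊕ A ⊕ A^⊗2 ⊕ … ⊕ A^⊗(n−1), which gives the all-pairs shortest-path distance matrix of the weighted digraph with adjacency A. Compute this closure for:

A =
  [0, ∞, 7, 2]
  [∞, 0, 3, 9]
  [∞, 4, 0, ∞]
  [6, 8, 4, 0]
Closure =
  [0, 10, 6, 2]
  [15, 0, 3, 9]
  [19, 4, 0, 13]
  [6, 8, 4, 0]

This is the Floyd-Warshall all-pairs shortest-path computation. For each intermediate vertex k = 0, 1, …, 3, update dist[i][j] ← min(dist[i][j], dist[i][k] + dist[k][j]). The final matrix gives, for each (i, j), the minimum total weight of any directed path from i to j (possibly empty when i = j).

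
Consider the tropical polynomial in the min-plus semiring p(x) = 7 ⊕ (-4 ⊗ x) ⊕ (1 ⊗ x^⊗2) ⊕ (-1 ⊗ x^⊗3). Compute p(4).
p(4) = 0

A tropical monomial a ⊗ x^⊗i evaluates to a + i · x. Evaluating each term at x = 4:
  Term 0 contributes 7 + 0 · 4 = 7
  Term 1 contributes -4 + 1 · 4 = 0
  Term 2 contributes 1 + 2 · 4 = 9
  Term 3 contributes -1 + 3 · 4 = 11
p(4) = ⊕ of these = min[7, 0, 9, 11] = 0.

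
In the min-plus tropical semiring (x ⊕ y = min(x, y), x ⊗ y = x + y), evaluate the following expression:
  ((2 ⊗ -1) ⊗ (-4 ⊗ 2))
((2 ⊗ -1) ⊗ (-4 ⊗ 2)) = -1

Expand innermost to outermost. Recall ⊕ takes the minimum of its arguments and ⊗ takes their sum. Working out the expression ((2 ⊗ -1) ⊗ (-4 ⊗ 2)) gives -1.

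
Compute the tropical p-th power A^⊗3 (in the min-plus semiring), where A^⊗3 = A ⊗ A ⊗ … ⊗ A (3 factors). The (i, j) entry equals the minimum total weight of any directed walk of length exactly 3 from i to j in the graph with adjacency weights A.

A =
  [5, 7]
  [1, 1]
A^⊗3 =
  [9, 9]
  [3, 3]

Each entry (A^⊗3)_ij equals the minimum over all length-3 walks i = v_0 → v_1 → … → v_3 = j of Σ_t A[v_t][v_{t+1}]. For example, for (i, j) = (0, 1) we minimise over 4 possible intermediate vertex sequences; the minimum is 9, attained along the walk 0 → 1 → 1 → 1.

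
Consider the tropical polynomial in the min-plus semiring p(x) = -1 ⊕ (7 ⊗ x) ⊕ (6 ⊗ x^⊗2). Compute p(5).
p(5) = -1

A tropical monomial a ⊗ x^⊗i evaluates to a + i · x. Evaluating each term at x = 5:
  Term 0 contributes -1 + 0 · 5 = -1
  Term 1 contributes 7 + 1 · 5 = 12
  Term 2 contributes 6 + 2 · 5 = 16
p(5) = ⊕ of these = min[-1, 12, 16] = -1.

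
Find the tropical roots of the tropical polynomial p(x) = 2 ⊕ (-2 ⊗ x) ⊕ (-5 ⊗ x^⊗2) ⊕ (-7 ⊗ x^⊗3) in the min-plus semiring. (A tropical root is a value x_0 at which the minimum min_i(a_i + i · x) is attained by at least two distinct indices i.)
Roots: {2, 3, 4}

Each tropical root is a break point of the lower envelope of the lines y = a_i + i · x (there are 4 lines, with slopes 0, 1, ..., 3). Only the lines that attain the minimum somewhere contribute to roots; other lines are dominated. Here the surviving (envelope) indices are i = 3, i = 2, i = 1, i = 0.
Intersections between consecutive envelope lines give the roots: for adjacent envelope indices i < j the intersection is x = (a_i − a_j) / (j − i). Reading off the sorted break points: {2, 3, 4}.
Verification: at each break x_0, at least two indices attain the minimum of min_i(a_i + i · x_0).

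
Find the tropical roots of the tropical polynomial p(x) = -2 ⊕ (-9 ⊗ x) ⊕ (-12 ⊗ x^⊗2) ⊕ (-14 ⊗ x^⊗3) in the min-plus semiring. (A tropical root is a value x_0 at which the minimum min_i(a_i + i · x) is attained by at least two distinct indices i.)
Roots: {2, 3, 7}

Each tropical root is a break point of the lower envelope of the lines y = a_i + i · x (there are 4 lines, with slopes 0, 1, ..., 3). Only the lines that attain the minimum somewhere contribute to roots; other lines are dominated. Here the surviving (envelope) indices are i = 3, i = 2, i = 1, i = 0.
Intersections between consecutive envelope lines give the roots: for adjacent envelope indices i < j the intersection is x = (a_i − a_j) / (j − i). Reading off the sorted break points: {2, 3, 7}.
Verification: at each break x_0, at least two indices attain the minimum of min_i(a_i + i · x_0).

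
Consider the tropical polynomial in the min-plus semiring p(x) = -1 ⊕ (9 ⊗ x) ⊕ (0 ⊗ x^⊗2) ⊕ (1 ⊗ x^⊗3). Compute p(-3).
p(-3) = -8

A tropical monomial a ⊗ x^⊗i evaluates to a + i · x. Evaluating each term at x = -3:
  Term 0 contributes -1 + 0 · -3 = -1
  Term 1 contributes 9 + 1 · -3 = 6
  Term 2 contributes 0 + 2 · -3 = -6
  Term 3 contributes 1 + 3 · -3 = -8
p(-3) = ⊕ of these = min[-1, 6, -6, -8] = -8.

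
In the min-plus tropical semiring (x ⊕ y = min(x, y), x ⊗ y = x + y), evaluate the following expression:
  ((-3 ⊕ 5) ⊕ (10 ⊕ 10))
((-3 ⊕ 5) ⊕ (10 ⊕ 10)) = -3

Expand innermost to outermost. Recall ⊕ takes the minimum of its arguments and ⊗ takes their sum. Working out the expression ((-3 ⊕ 5) ⊕ (10 ⊕ 10)) gives -3.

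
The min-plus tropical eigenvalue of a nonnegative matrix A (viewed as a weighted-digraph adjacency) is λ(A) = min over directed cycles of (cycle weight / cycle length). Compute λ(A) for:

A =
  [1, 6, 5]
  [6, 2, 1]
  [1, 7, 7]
λ(A) = 1

Enumerate directed cycles and compute their means (weight / length). Sample:
  cycle 0 → 0: weight = 1, length = 1, mean = 1/1 ≈ 1.000
  cycle 1 → 1: weight = 2, length = 1, mean = 2/1 ≈ 2.000
  cycle 2 → 2: weight = 7, length = 1, mean = 7/1 ≈ 7.000
  cycle 0 → 1 → 0: weight = 12, length = 2, mean = 12/2 ≈ 6.000
  cycle 0 → 2 → 0: weight = 6, length = 2, mean = 6/2 ≈ 3.000
  cycle 1 → 0 → 1: weight = 12, length = 2, mean = 12/2 ≈ 6.000
Minimum mean = 1.000, attained e.g. along the cycle 0 → 0 with weight 1 and length 1. So λ(A) = 1/1 = 1.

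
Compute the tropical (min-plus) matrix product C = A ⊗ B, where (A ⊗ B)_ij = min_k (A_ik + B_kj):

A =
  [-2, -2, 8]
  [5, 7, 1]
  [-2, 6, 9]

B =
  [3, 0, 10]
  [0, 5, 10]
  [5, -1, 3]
A ⊗ B =
  [-2, -2, 8]
  [6, 0, 4]
  [1, -2, 8]

Apply the min-plus product entry-by-entry:
  C[0][0] = min over k of (A[0][0] + B[0][0] = -2 + 3 = 1, A[0][1] + B[1][0] = -2 + 0 = -2, A[0][2] + B[2][0] = 8 + 5 = 13) = -2 (attained at k = 1)
  C[0][1] = min over k of (A[0][0] + B[0][1] = -2 + 0 = -2, A[0][1] + B[1][1] = -2 + 5 = 3, A[0][2] + B[2][1] = 8 + -1 = 7) = -2 (attained at k = 0)
  C[0][2] = min over k of (A[0][0] + B[0][2] = -2 + 10 = 8, A[0][1] + B[1][2] = -2 + 10 = 8, A[0][2] + B[2][2] = 8 + 3 = 11) = 8 (attained at k = 0)
  C[1][0] = min over k of (A[1][0] + B[0][0] = 5 + 3 = 8, A[1][1] + B[1][0] = 7 + 0 = 7, A[1][2] + B[2][0] = 1 + 5 = 6) = 6 (attained at k = 2)
  C[1][1] = min over k of (A[1][0] + B[0][1] = 5 + 0 = 5, A[1][1] + B[1][1] = 7 + 5 = 12, A[1][2] + B[2][1] = 1 + -1 = 0) = 0 (attained at k = 2)
  C[1][2] = min over k of (A[1][0] + B[0][2] = 5 + 10 = 15, A[1][1] + B[1][2] = 7 + 10 = 17, A[1][2] + B[2][2] = 1 + 3 = 4) = 4 (attained at k = 2)
  C[2][0] = min over k of (A[2][0] + B[0][0] = -2 + 3 = 1, A[2][1] + B[1][0] = 6 + 0 = 6, A[2][2] + B[2][0] = 9 + 5 = 14) = 1 (attained at k = 0)
  C[2][1] = min over k of (A[2][0] + B[0][1] = -2 + 0 = -2, A[2][1] + B[1][1] = 6 + 5 = 11, A[2][2] + B[2][1] = 9 + -1 = 8) = -2 (attained at k = 0)
  C[2][2] = min over k of (A[2][0] + B[0][2] = -2 + 10 = 8, A[2][1] + B[1][2] = 6 + 10 = 16, A[2][2] + B[2][2] = 9 + 3 = 12) = 8 (attained at k = 0)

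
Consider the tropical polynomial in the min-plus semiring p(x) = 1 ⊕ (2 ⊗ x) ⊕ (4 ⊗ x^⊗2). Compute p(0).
p(0) = 1

A tropical monomial a ⊗ x^⊗i evaluates to a + i · x. Evaluating each term at x = 0:
  Term 0 contributes 1 + 0 · 0 = 1
  Term 1 contributes 2 + 1 · 0 = 2
  Term 2 contributes 4 + 2 · 0 = 4
p(0) = ⊕ of these = min[1, 2, 4] = 1.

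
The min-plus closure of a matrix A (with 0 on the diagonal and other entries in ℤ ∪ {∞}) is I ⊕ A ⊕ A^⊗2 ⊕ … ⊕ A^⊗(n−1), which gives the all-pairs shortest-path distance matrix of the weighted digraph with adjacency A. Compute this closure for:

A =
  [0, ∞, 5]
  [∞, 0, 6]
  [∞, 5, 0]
Closure =
  [0, 10, 5]
  [∞, 0, 6]
  [∞, 5, 0]

This is the Floyd-Warshall all-pairs shortest-path computation. For each intermediate vertex k = 0, 1, …, 2, update dist[i][j] ← min(dist[i][j], dist[i][k] + dist[k][j]). The final matrix gives, for each (i, j), the minimum total weight of any directed path from i to j (possibly empty when i = j).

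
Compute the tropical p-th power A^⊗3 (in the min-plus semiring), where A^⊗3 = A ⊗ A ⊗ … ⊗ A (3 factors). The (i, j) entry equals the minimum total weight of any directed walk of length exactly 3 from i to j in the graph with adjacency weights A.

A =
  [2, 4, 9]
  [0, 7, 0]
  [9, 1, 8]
A^⊗3 =
  [6, 5, 6]
  [1, 6, 1]
  [3, 2, 8]

Each entry (A^⊗3)_ij equals the minimum over all length-3 walks i = v_0 → v_1 → … → v_3 = j of Σ_t A[v_t][v_{t+1}]. For example, for (i, j) = (0, 2) we minimise over 9 possible intermediate vertex sequences; the minimum is 6, attained along the walk 0 → 0 → 1 → 2.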